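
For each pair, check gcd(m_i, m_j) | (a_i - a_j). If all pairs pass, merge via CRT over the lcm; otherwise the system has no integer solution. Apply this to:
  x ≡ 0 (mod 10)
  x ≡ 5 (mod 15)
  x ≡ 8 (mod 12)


Moduli 10, 15, 12 are not pairwise coprime, so CRT works modulo lcm(m_i) when all pairwise compatibility conditions hold.
Pairwise compatibility: gcd(m_i, m_j) must divide a_i - a_j for every pair.
Merge one congruence at a time:
  Start: x ≡ 0 (mod 10).
  Combine with x ≡ 5 (mod 15): gcd(10, 15) = 5; 5 - 0 = 5, which IS divisible by 5, so compatible.
    Write x = 0 + 10·t and substitute into x ≡ 5 (mod 15): 10·t ≡ 5 − 0 = 5 (mod 15).
    Divide the congruence (and modulus) by g = 5: 2·t ≡ 1 (mod 3).
    The inverse of 2 mod 3 is 2 (since 2·2 = 4 = 1·3 + 1), so t ≡ 2·1 = 2 ≡ 2 (mod 3).
    Then x = 0 + 10·2 = 20, valid modulo lcm(10, 15) = 30: x ≡ 20 (mod 30).
  Combine with x ≡ 8 (mod 12): gcd(30, 12) = 6; 8 - 20 = -12, which IS divisible by 6, so compatible.
    Write x = 20 + 30·t and substitute into x ≡ 8 (mod 12): 30·t ≡ 8 − 20 = -12 (mod 12).
    Divide the congruence (and modulus) by g = 6: 5·t ≡ -2 (mod 2).
    Reduce coefficients mod 2: 1·t ≡ 0 (mod 2).
    So t ≡ 0 (mod 2).
    Then x = 20 + 30·0 = 20, valid modulo lcm(30, 12) = 60: x ≡ 20 (mod 60).
Verify: 20 mod 10 = 0, 20 mod 15 = 5, 20 mod 12 = 8.

x ≡ 20 (mod 60).


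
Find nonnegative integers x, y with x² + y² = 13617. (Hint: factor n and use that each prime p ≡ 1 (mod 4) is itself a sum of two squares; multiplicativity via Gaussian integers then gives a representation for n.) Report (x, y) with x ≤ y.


Step 1: Factor n = 13617 = 3^2 · 17 · 89.
Step 2: Check the mod-4 condition on each prime factor: 3 ≡ 3 (mod 4), exponent 2 (must be even); 17 ≡ 1 (mod 4), exponent 1; 89 ≡ 1 (mod 4), exponent 1.
All primes ≡ 3 (mod 4) appear to even exponent (or don't appear), so by the two-squares theorem n IS expressible as a sum of two squares.
Step 3: Build a representation. Group n = k² · m with k = 3 and m = 17 · 89 = 1513 (a product of primes ≡ 1 (mod 4)); a representation of m scales to one of n via (k·x)² + (k·y)² = k²(x² + y²). Each prime p ≡ 1 (mod 4) is itself a sum of two squares; find a² by testing p − a² for a perfect square:
  17: 17 − 1² = 16 = 4² ⇒ 17 = 1² + 4².
  89: 89 − 1² = 88, 89 − 2² = 85, 89 − 3² = 80, 89 − 4² = 73, 89 − 5² = 64 = 8² ⇒ 89 = 5² + 8².
  Combine using the Brahmagupta–Fibonacci identity (a² + b²)(c² + d²) = (ac − bd)² + (ad + bc)² = (ac + bd)² + (ad − bc)²:
  17 · 89 = 1513: from (1² + 4²)(5² + 8²), take (1·5 − 4·8, 1·8 + 4·5) = (5 − 32, 8 + 20) = (-27, 28); dropping signs (only squares matter) gives (27, 28); check 27² + 28² = 729 + 784 = 1513 ✓.
  Scale by k = 3: (3·27, 3·28) = (81, 84).
Step 4: Order so x ≤ y and verify: 81² + 84² = 6561 + 7056 = 13617 = n. ✓

n = 13617 = 81² + 84² (one valid representation with x ≤ y).


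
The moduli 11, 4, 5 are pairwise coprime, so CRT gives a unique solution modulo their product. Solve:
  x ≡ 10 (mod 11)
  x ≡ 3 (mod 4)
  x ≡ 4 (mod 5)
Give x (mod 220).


Moduli 11, 4, 5 are pairwise coprime; by CRT there is a unique solution modulo M = 11 · 4 · 5 = 220.
Solve pairwise, accumulating the modulus:
  Start with x ≡ 10 (mod 11).
  Combine with x ≡ 3 (mod 4): since gcd(11, 4) = 1, we get a unique residue mod 44.
    Write x = 10 + 11·t and substitute into x ≡ 3 (mod 4): 11·t ≡ 3 − 10 = -7 (mod 4).
    Reduce coefficients mod 4: 3·t ≡ 1 (mod 4).
    The inverse of 3 mod 4 is 3 (since 3·3 = 9 = 2·4 + 1), so t ≡ 3·1 = 3 ≡ 3 (mod 4).
    Then x = 10 + 11·3 = 43, valid modulo lcm(11, 4) = 44: x ≡ 43 (mod 44).
  Combine with x ≡ 4 (mod 5): since gcd(44, 5) = 1, we get a unique residue mod 220.
    Write x = 43 + 44·t and substitute into x ≡ 4 (mod 5): 44·t ≡ 4 − 43 = -39 (mod 5).
    Reduce coefficients mod 5: 4·t ≡ 1 (mod 5).
    The inverse of 4 mod 5 is 4 (since 4·4 = 16 = 3·5 + 1), so t ≡ 4·1 = 4 ≡ 4 (mod 5).
    Then x = 43 + 44·4 = 219, valid modulo lcm(44, 5) = 220: x ≡ 219 (mod 220).
Verify: 219 mod 11 = 10 ✓, 219 mod 4 = 3 ✓, 219 mod 5 = 4 ✓.

x ≡ 219 (mod 220).


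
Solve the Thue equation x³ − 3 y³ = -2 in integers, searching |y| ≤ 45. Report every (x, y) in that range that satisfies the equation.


The equation is x³ - 3y³ = -2. For fixed y, x³ = 3·y³ − 2, so a solution requires the RHS to be a perfect cube.
Strategy: iterate y from -45 to 45, compute RHS = 3·y³ − 2, and check whether it is a (positive or negative) perfect cube.
Check small values of y:
  y = 0: RHS = -2 is not a perfect cube.
  y = 1: RHS = 1 = (1)³ ⇒ x = 1 works.
  y = -1: RHS = -5 is not a perfect cube.
  y = 2: RHS = 22 is not a perfect cube.
  y = -2: RHS = -26 is not a perfect cube.
  y = 3: RHS = 79 is not a perfect cube.
  y = -3: RHS = -83 is not a perfect cube.
Continuing the search up to |y| = 45 finds no further solutions beyond those listed.
Collected solutions: (1, 1).

Solutions (with |y| ≤ 45): (1, 1).


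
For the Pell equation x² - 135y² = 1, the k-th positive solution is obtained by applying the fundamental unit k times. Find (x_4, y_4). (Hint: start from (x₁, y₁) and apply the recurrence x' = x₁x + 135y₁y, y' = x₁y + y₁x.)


Step 1: Find the fundamental solution (x₁, y₁) of x² - 135y² = 1.
  Expand √135 as a continued fraction. a₀ = ⌊√135⌋ = 11; iterate m_{k+1} = d_k·a_k − m_k, d_{k+1} = (135 − m_{k+1}²)/d_k, a_{k+1} = ⌊(a₀ + m_{k+1})/d_{k+1}⌋ (starting m₀ = 0, d₀ = 1), with convergents p_k = a_k·p_{k-1} + p_{k-2}, q_k = a_k·q_{k-1} + q_{k-2} (p₋₁ = 1, q₋₁ = 0):
  k = 0: a₀ = 11; p₀/q₀ = 11/1; p₀² − 135·q₀² = 121 − 135 = -14.
  k = 1: m = 11, d = 14, a = ⌊(11 + 11)/14⌋ = 1; p/q = (1·11 + 1)/(1·1 + 0) = 12/1; p² − 135·q² = 144 − 135 = 9.
  k = 2: m = 3, d = 9, a = ⌊(11 + 3)/9⌋ = 1; p/q = (1·12 + 11)/(1·1 + 1) = 23/2; p² − 135·q² = 529 − 540 = -11.
  k = 3: m = 6, d = 11, a = ⌊(11 + 6)/11⌋ = 1; p/q = (1·23 + 12)/(1·2 + 1) = 35/3; p² − 135·q² = 1225 − 1215 = 10.
  k = 4: m = 5, d = 10, a = ⌊(11 + 5)/10⌋ = 1; p/q = (1·35 + 23)/(1·3 + 2) = 58/5; p² − 135·q² = 3364 − 3375 = -11.
  k = 5: m = 5, d = 11, a = ⌊(11 + 5)/11⌋ = 1; p/q = (1·58 + 35)/(1·5 + 3) = 93/8; p² − 135·q² = 8649 − 8640 = 9.
  k = 6: m = 6, d = 9, a = ⌊(11 + 6)/9⌋ = 1; p/q = (1·93 + 58)/(1·8 + 5) = 151/13; p² − 135·q² = 22801 − 22815 = -14.
  k = 7: m = 3, d = 14, a = ⌊(11 + 3)/14⌋ = 1; p/q = (1·151 + 93)/(1·13 + 8) = 244/21; p² − 135·q² = 59536 − 59535 = 1.
  The first convergent with p² − 135·q² = 1 gives the fundamental solution (x₁, y₁) = (244, 21).
Step 2: Apply the recurrence (x_{n+1}, y_{n+1}) = (x₁x_n + 135y₁y_n, x₁y_n + y₁x_n) repeatedly.
  From (x_1, y_1) = (244, 21): x_2 = 244·244 + 135·21·21 = 119071; y_2 = 244·21 + 21·244 = 10248.
  From (x_2, y_2) = (119071, 10248): x_3 = 244·119071 + 135·21·10248 = 58106404; y_3 = 244·10248 + 21·119071 = 5001003.
  From (x_3, y_3) = (58106404, 5001003): x_4 = 244·58106404 + 135·21·5001003 = 28355806081; y_4 = 244·5001003 + 21·58106404 = 2440479216.
Step 3: Verify x_4² - 135·y_4² = 804051738503276578561 - 804051738503276578560 = 1 (should be 1). ✓

(x_1, y_1) = (244, 21); (x_4, y_4) = (28355806081, 2440479216).


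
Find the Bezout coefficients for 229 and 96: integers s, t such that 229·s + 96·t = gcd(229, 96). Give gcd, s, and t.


Euclidean algorithm on (229, 96) — divide until remainder is 0:
  229 = 2 · 96 + 37
  96 = 2 · 37 + 22
  37 = 1 · 22 + 15
  22 = 1 · 15 + 7
  15 = 2 · 7 + 1
  7 = 7 · 1 + 0
gcd(229, 96) = 1.
Track Bezout coefficients alongside the remainders: start with r₀ = 229 = a·1 + b·0 (s = 1, t = 0) and r₁ = 96 = a·0 + b·1 (s = 0, t = 1); each new remainder r_{k+1} = r_{k-1} − q_k·r_k inherits s_{k+1} = s_{k-1} − q_k·s_k, t_{k+1} = t_{k-1} − q_k·t_k, so r_k = a·s_k + b·t_k at every step:
  q = 2: r = 37, s = 1 − 2·0 = 1, t = 0 − 2·1 = -2  (check: 229·1 + 96·(-2) = 37)
  q = 2: r = 22, s = 0 − 2·1 = -2, t = 1 − 2·(-2) = 5  (check: 229·(-2) + 96·5 = 22)
  q = 1: r = 15, s = 1 − 1·(-2) = 3, t = -2 − 1·5 = -7  (check: 229·3 + 96·(-7) = 15)
  q = 1: r = 7, s = -2 − 1·3 = -5, t = 5 − 1·(-7) = 12  (check: 229·(-5) + 96·12 = 7)
  q = 2: r = 1, s = 3 − 2·(-5) = 13, t = -7 − 2·12 = -31  (check: 229·13 + 96·(-31) = 1)
The row with r = 1 (the gcd) gives the Bezout coefficients s = 13, t = -31.
Result: 229 · (13) + 96 · (-31) = 1.

gcd(229, 96) = 1; s = 13, t = -31 (check: 229·13 + 96·(-31) = 1).


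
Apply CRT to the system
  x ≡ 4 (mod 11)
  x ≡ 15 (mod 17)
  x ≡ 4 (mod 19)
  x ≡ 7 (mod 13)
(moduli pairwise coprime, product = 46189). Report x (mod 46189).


Product of moduli M = 11 · 17 · 19 · 13 = 46189.
Merge one congruence at a time:
  Start: x ≡ 4 (mod 11).
  Combine with x ≡ 15 (mod 17); new modulus lcm = 187.
    Write x = 4 + 11·t and substitute into x ≡ 15 (mod 17): 11·t ≡ 15 − 4 = 11 (mod 17).
    The inverse of 11 mod 17 is 14 (since 11·14 = 154 = 9·17 + 1), so t ≡ 14·11 = 154 ≡ 1 (mod 17).
    Then x = 4 + 11·1 = 15, valid modulo lcm(11, 17) = 187: x ≡ 15 (mod 187).
  Combine with x ≡ 4 (mod 19); new modulus lcm = 3553.
    Write x = 15 + 187·t and substitute into x ≡ 4 (mod 19): 187·t ≡ 4 − 15 = -11 (mod 19).
    Reduce coefficients mod 19: 16·t ≡ 8 (mod 19).
    The inverse of 16 mod 19 is 6 (since 16·6 = 96 = 5·19 + 1), so t ≡ 6·8 = 48 ≡ 10 (mod 19).
    Then x = 15 + 187·10 = 1885, valid modulo lcm(187, 19) = 3553: x ≡ 1885 (mod 3553).
  Combine with x ≡ 7 (mod 13); new modulus lcm = 46189.
    Write x = 1885 + 3553·t and substitute into x ≡ 7 (mod 13): 3553·t ≡ 7 − 1885 = -1878 (mod 13).
    Reduce coefficients mod 13: 4·t ≡ 7 (mod 13).
    The inverse of 4 mod 13 is 10 (since 4·10 = 40 = 3·13 + 1), so t ≡ 10·7 = 70 ≡ 5 (mod 13).
    Then x = 1885 + 3553·5 = 19650, valid modulo lcm(3553, 13) = 46189: x ≡ 19650 (mod 46189).
Verify against each original: 19650 mod 11 = 4, 19650 mod 17 = 15, 19650 mod 19 = 4, 19650 mod 13 = 7.

x ≡ 19650 (mod 46189).


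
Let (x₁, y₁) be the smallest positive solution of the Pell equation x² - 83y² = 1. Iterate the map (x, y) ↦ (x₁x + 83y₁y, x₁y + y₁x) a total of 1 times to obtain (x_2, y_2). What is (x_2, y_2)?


Step 1: Find the fundamental solution (x₁, y₁) of x² - 83y² = 1.
  Expand √83 as a continued fraction. a₀ = ⌊√83⌋ = 9; iterate m_{k+1} = d_k·a_k − m_k, d_{k+1} = (83 − m_{k+1}²)/d_k, a_{k+1} = ⌊(a₀ + m_{k+1})/d_{k+1}⌋ (starting m₀ = 0, d₀ = 1), with convergents p_k = a_k·p_{k-1} + p_{k-2}, q_k = a_k·q_{k-1} + q_{k-2} (p₋₁ = 1, q₋₁ = 0):
  k = 0: a₀ = 9; p₀/q₀ = 9/1; p₀² − 83·q₀² = 81 − 83 = -2.
  k = 1: m = 9, d = 2, a = ⌊(9 + 9)/2⌋ = 9; p/q = (9·9 + 1)/(9·1 + 0) = 82/9; p² − 83·q² = 6724 − 6723 = 1.
  The first convergent with p² − 83·q² = 1 gives the fundamental solution (x₁, y₁) = (82, 9).
Step 2: Apply the recurrence (x_{n+1}, y_{n+1}) = (x₁x_n + 83y₁y_n, x₁y_n + y₁x_n) repeatedly.
  From (x_1, y_1) = (82, 9): x_2 = 82·82 + 83·9·9 = 13447; y_2 = 82·9 + 9·82 = 1476.
Step 3: Verify x_2² - 83·y_2² = 180821809 - 180821808 = 1 (should be 1). ✓

(x_1, y_1) = (82, 9); (x_2, y_2) = (13447, 1476).


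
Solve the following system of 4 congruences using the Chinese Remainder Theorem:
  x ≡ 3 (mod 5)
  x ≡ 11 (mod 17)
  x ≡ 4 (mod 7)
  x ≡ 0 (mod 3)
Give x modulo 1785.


Product of moduli M = 5 · 17 · 7 · 3 = 1785.
Merge one congruence at a time:
  Start: x ≡ 3 (mod 5).
  Combine with x ≡ 11 (mod 17); new modulus lcm = 85.
    Write x = 3 + 5·t and substitute into x ≡ 11 (mod 17): 5·t ≡ 11 − 3 = 8 (mod 17).
    The inverse of 5 mod 17 is 7 (since 5·7 = 35 = 2·17 + 1), so t ≡ 7·8 = 56 ≡ 5 (mod 17).
    Then x = 3 + 5·5 = 28, valid modulo lcm(5, 17) = 85: x ≡ 28 (mod 85).
  Combine with x ≡ 4 (mod 7); new modulus lcm = 595.
    Write x = 28 + 85·t and substitute into x ≡ 4 (mod 7): 85·t ≡ 4 − 28 = -24 (mod 7).
    Reduce coefficients mod 7: 1·t ≡ 4 (mod 7).
    So t ≡ 4 (mod 7).
    Then x = 28 + 85·4 = 368, valid modulo lcm(85, 7) = 595: x ≡ 368 (mod 595).
  Combine with x ≡ 0 (mod 3); new modulus lcm = 1785.
    Write x = 368 + 595·t and substitute into x ≡ 0 (mod 3): 595·t ≡ 0 − 368 = -368 (mod 3).
    Reduce coefficients mod 3: 1·t ≡ 1 (mod 3).
    So t ≡ 1 (mod 3).
    Then x = 368 + 595·1 = 963, valid modulo lcm(595, 3) = 1785: x ≡ 963 (mod 1785).
Verify against each original: 963 mod 5 = 3, 963 mod 17 = 11, 963 mod 7 = 4, 963 mod 3 = 0.

x ≡ 963 (mod 1785).


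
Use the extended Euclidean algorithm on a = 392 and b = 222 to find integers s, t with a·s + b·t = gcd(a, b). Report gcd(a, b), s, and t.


Euclidean algorithm on (392, 222) — divide until remainder is 0:
  392 = 1 · 222 + 170
  222 = 1 · 170 + 52
  170 = 3 · 52 + 14
  52 = 3 · 14 + 10
  14 = 1 · 10 + 4
  10 = 2 · 4 + 2
  4 = 2 · 2 + 0
gcd(392, 222) = 2.
Track Bezout coefficients alongside the remainders: start with r₀ = 392 = a·1 + b·0 (s = 1, t = 0) and r₁ = 222 = a·0 + b·1 (s = 0, t = 1); each new remainder r_{k+1} = r_{k-1} − q_k·r_k inherits s_{k+1} = s_{k-1} − q_k·s_k, t_{k+1} = t_{k-1} − q_k·t_k, so r_k = a·s_k + b·t_k at every step:
  q = 1: r = 170, s = 1 − 1·0 = 1, t = 0 − 1·1 = -1  (check: 392·1 + 222·(-1) = 170)
  q = 1: r = 52, s = 0 − 1·1 = -1, t = 1 − 1·(-1) = 2  (check: 392·(-1) + 222·2 = 52)
  q = 3: r = 14, s = 1 − 3·(-1) = 4, t = -1 − 3·2 = -7  (check: 392·4 + 222·(-7) = 14)
  q = 3: r = 10, s = -1 − 3·4 = -13, t = 2 − 3·(-7) = 23  (check: 392·(-13) + 222·23 = 10)
  q = 1: r = 4, s = 4 − 1·(-13) = 17, t = -7 − 1·23 = -30  (check: 392·17 + 222·(-30) = 4)
  q = 2: r = 2, s = -13 − 2·17 = -47, t = 23 − 2·(-30) = 83  (check: 392·(-47) + 222·83 = 2)
The row with r = 2 (the gcd) gives the Bezout coefficients s = -47, t = 83.
Result: 392 · (-47) + 222 · (83) = 2.

gcd(392, 222) = 2; s = -47, t = 83 (check: 392·(-47) + 222·83 = 2).


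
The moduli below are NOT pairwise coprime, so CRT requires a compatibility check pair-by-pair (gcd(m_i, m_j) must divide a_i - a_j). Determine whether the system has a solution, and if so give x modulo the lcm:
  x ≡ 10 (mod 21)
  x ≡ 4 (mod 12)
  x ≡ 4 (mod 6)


Moduli 21, 12, 6 are not pairwise coprime, so CRT works modulo lcm(m_i) when all pairwise compatibility conditions hold.
Pairwise compatibility: gcd(m_i, m_j) must divide a_i - a_j for every pair.
Merge one congruence at a time:
  Start: x ≡ 10 (mod 21).
  Combine with x ≡ 4 (mod 12): gcd(21, 12) = 3; 4 - 10 = -6, which IS divisible by 3, so compatible.
    Write x = 10 + 21·t and substitute into x ≡ 4 (mod 12): 21·t ≡ 4 − 10 = -6 (mod 12).
    Divide the congruence (and modulus) by g = 3: 7·t ≡ -2 (mod 4).
    Reduce coefficients mod 4: 3·t ≡ 2 (mod 4).
    The inverse of 3 mod 4 is 3 (since 3·3 = 9 = 2·4 + 1), so t ≡ 3·2 = 6 ≡ 2 (mod 4).
    Then x = 10 + 21·2 = 52, valid modulo lcm(21, 12) = 84: x ≡ 52 (mod 84).
  Combine with x ≡ 4 (mod 6): gcd(84, 6) = 6; 4 - 52 = -48, which IS divisible by 6, so compatible.
    Write x = 52 + 84·t and substitute into x ≡ 4 (mod 6): 84·t ≡ 4 − 52 = -48 (mod 6).
    Divide the congruence (and modulus) by g = 6: 14·t ≡ -8 (mod 1).
    Modulo 1 every t works; take t = 0.
    Then x = 52 + 84·0 = 52, valid modulo lcm(84, 6) = 84: x ≡ 52 (mod 84).
Verify: 52 mod 21 = 10, 52 mod 12 = 4, 52 mod 6 = 4.

x ≡ 52 (mod 84).


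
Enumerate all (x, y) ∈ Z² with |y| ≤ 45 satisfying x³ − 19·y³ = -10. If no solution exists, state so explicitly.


The equation is x³ - 19y³ = -10. For fixed y, x³ = 19·y³ − 10, so a solution requires the RHS to be a perfect cube.
Strategy: iterate y from -45 to 45, compute RHS = 19·y³ − 10, and check whether it is a (positive or negative) perfect cube.
Check small values of y:
  y = 0: RHS = -10 is not a perfect cube.
  y = 1: RHS = 9 is not a perfect cube.
  y = -1: RHS = -29 is not a perfect cube.
  y = 2: RHS = 142 is not a perfect cube.
  y = -2: RHS = -162 is not a perfect cube.
  y = 3: RHS = 503 is not a perfect cube.
  y = -3: RHS = -523 is not a perfect cube.
Continuing the search up to |y| = 45 finds no solutions either.
No (x, y) in the scanned range satisfies the equation.

No integer solutions with |y| ≤ 45.


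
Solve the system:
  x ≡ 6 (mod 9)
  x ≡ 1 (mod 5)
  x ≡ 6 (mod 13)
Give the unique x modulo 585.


Moduli 9, 5, 13 are pairwise coprime; by CRT there is a unique solution modulo M = 9 · 5 · 13 = 585.
Solve pairwise, accumulating the modulus:
  Start with x ≡ 6 (mod 9).
  Combine with x ≡ 1 (mod 5): since gcd(9, 5) = 1, we get a unique residue mod 45.
    Write x = 6 + 9·t and substitute into x ≡ 1 (mod 5): 9·t ≡ 1 − 6 = -5 (mod 5).
    Reduce coefficients mod 5: 4·t ≡ 0 (mod 5).
    The inverse of 4 mod 5 is 4 (since 4·4 = 16 = 3·5 + 1), so t ≡ 4·0 = 0 ≡ 0 (mod 5).
    Then x = 6 + 9·0 = 6, valid modulo lcm(9, 5) = 45: x ≡ 6 (mod 45).
  Combine with x ≡ 6 (mod 13): since gcd(45, 13) = 1, we get a unique residue mod 585.
    Write x = 6 + 45·t and substitute into x ≡ 6 (mod 13): 45·t ≡ 6 − 6 = 0 (mod 13).
    Reduce coefficients mod 13: 6·t ≡ 0 (mod 13).
    The inverse of 6 mod 13 is 11 (since 6·11 = 66 = 5·13 + 1), so t ≡ 11·0 = 0 ≡ 0 (mod 13).
    Then x = 6 + 45·0 = 6, valid modulo lcm(45, 13) = 585: x ≡ 6 (mod 585).
Verify: 6 mod 9 = 6 ✓, 6 mod 5 = 1 ✓, 6 mod 13 = 6 ✓.

x ≡ 6 (mod 585).


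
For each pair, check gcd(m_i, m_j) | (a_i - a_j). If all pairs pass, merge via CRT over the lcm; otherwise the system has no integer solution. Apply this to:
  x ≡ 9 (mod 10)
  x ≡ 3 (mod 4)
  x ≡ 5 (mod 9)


Moduli 10, 4, 9 are not pairwise coprime, so CRT works modulo lcm(m_i) when all pairwise compatibility conditions hold.
Pairwise compatibility: gcd(m_i, m_j) must divide a_i - a_j for every pair.
Merge one congruence at a time:
  Start: x ≡ 9 (mod 10).
  Combine with x ≡ 3 (mod 4): gcd(10, 4) = 2; 3 - 9 = -6, which IS divisible by 2, so compatible.
    Write x = 9 + 10·t and substitute into x ≡ 3 (mod 4): 10·t ≡ 3 − 9 = -6 (mod 4).
    Divide the congruence (and modulus) by g = 2: 5·t ≡ -3 (mod 2).
    Reduce coefficients mod 2: 1·t ≡ 1 (mod 2).
    So t ≡ 1 (mod 2).
    Then x = 9 + 10·1 = 19, valid modulo lcm(10, 4) = 20: x ≡ 19 (mod 20).
  Combine with x ≡ 5 (mod 9): gcd(20, 9) = 1; 5 - 19 = -14, which IS divisible by 1, so compatible.
    Write x = 19 + 20·t and substitute into x ≡ 5 (mod 9): 20·t ≡ 5 − 19 = -14 (mod 9).
    Reduce coefficients mod 9: 2·t ≡ 4 (mod 9).
    The inverse of 2 mod 9 is 5 (since 2·5 = 10 = 1·9 + 1), so t ≡ 5·4 = 20 ≡ 2 (mod 9).
    Then x = 19 + 20·2 = 59, valid modulo lcm(20, 9) = 180: x ≡ 59 (mod 180).
Verify: 59 mod 10 = 9, 59 mod 4 = 3, 59 mod 9 = 5.

x ≡ 59 (mod 180).


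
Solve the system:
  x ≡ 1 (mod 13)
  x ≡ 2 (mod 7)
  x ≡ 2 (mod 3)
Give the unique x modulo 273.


Moduli 13, 7, 3 are pairwise coprime; by CRT there is a unique solution modulo M = 13 · 7 · 3 = 273.
Solve pairwise, accumulating the modulus:
  Start with x ≡ 1 (mod 13).
  Combine with x ≡ 2 (mod 7): since gcd(13, 7) = 1, we get a unique residue mod 91.
    Write x = 1 + 13·t and substitute into x ≡ 2 (mod 7): 13·t ≡ 2 − 1 = 1 (mod 7).
    Reduce coefficients mod 7: 6·t ≡ 1 (mod 7).
    The inverse of 6 mod 7 is 6 (since 6·6 = 36 = 5·7 + 1), so t ≡ 6·1 = 6 ≡ 6 (mod 7).
    Then x = 1 + 13·6 = 79, valid modulo lcm(13, 7) = 91: x ≡ 79 (mod 91).
  Combine with x ≡ 2 (mod 3): since gcd(91, 3) = 1, we get a unique residue mod 273.
    Write x = 79 + 91·t and substitute into x ≡ 2 (mod 3): 91·t ≡ 2 − 79 = -77 (mod 3).
    Reduce coefficients mod 3: 1·t ≡ 1 (mod 3).
    So t ≡ 1 (mod 3).
    Then x = 79 + 91·1 = 170, valid modulo lcm(91, 3) = 273: x ≡ 170 (mod 273).
Verify: 170 mod 13 = 1 ✓, 170 mod 7 = 2 ✓, 170 mod 3 = 2 ✓.

x ≡ 170 (mod 273).


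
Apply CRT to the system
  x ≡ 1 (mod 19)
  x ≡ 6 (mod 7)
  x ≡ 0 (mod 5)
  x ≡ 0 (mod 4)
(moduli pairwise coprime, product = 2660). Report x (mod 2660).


Product of moduli M = 19 · 7 · 5 · 4 = 2660.
Merge one congruence at a time:
  Start: x ≡ 1 (mod 19).
  Combine with x ≡ 6 (mod 7); new modulus lcm = 133.
    Write x = 1 + 19·t and substitute into x ≡ 6 (mod 7): 19·t ≡ 6 − 1 = 5 (mod 7).
    Reduce coefficients mod 7: 5·t ≡ 5 (mod 7).
    The inverse of 5 mod 7 is 3 (since 5·3 = 15 = 2·7 + 1), so t ≡ 3·5 = 15 ≡ 1 (mod 7).
    Then x = 1 + 19·1 = 20, valid modulo lcm(19, 7) = 133: x ≡ 20 (mod 133).
  Combine with x ≡ 0 (mod 5); new modulus lcm = 665.
    Write x = 20 + 133·t and substitute into x ≡ 0 (mod 5): 133·t ≡ 0 − 20 = -20 (mod 5).
    Reduce coefficients mod 5: 3·t ≡ 0 (mod 5).
    The inverse of 3 mod 5 is 2 (since 3·2 = 6 = 1·5 + 1), so t ≡ 2·0 = 0 ≡ 0 (mod 5).
    Then x = 20 + 133·0 = 20, valid modulo lcm(133, 5) = 665: x ≡ 20 (mod 665).
  Combine with x ≡ 0 (mod 4); new modulus lcm = 2660.
    Write x = 20 + 665·t and substitute into x ≡ 0 (mod 4): 665·t ≡ 0 − 20 = -20 (mod 4).
    Reduce coefficients mod 4: 1·t ≡ 0 (mod 4).
    So t ≡ 0 (mod 4).
    Then x = 20 + 665·0 = 20, valid modulo lcm(665, 4) = 2660: x ≡ 20 (mod 2660).
Verify against each original: 20 mod 19 = 1, 20 mod 7 = 6, 20 mod 5 = 0, 20 mod 4 = 0.

x ≡ 20 (mod 2660).


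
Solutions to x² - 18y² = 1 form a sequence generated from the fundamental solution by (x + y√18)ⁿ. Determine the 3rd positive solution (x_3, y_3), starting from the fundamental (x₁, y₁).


Step 1: Find the fundamental solution (x₁, y₁) of x² - 18y² = 1.
  Expand √18 as a continued fraction. a₀ = ⌊√18⌋ = 4; iterate m_{k+1} = d_k·a_k − m_k, d_{k+1} = (18 − m_{k+1}²)/d_k, a_{k+1} = ⌊(a₀ + m_{k+1})/d_{k+1}⌋ (starting m₀ = 0, d₀ = 1), with convergents p_k = a_k·p_{k-1} + p_{k-2}, q_k = a_k·q_{k-1} + q_{k-2} (p₋₁ = 1, q₋₁ = 0):
  k = 0: a₀ = 4; p₀/q₀ = 4/1; p₀² − 18·q₀² = 16 − 18 = -2.
  k = 1: m = 4, d = 2, a = ⌊(4 + 4)/2⌋ = 4; p/q = (4·4 + 1)/(4·1 + 0) = 17/4; p² − 18·q² = 289 − 288 = 1.
  The first convergent with p² − 18·q² = 1 gives the fundamental solution (x₁, y₁) = (17, 4).
Step 2: Apply the recurrence (x_{n+1}, y_{n+1}) = (x₁x_n + 18y₁y_n, x₁y_n + y₁x_n) repeatedly.
  From (x_1, y_1) = (17, 4): x_2 = 17·17 + 18·4·4 = 577; y_2 = 17·4 + 4·17 = 136.
  From (x_2, y_2) = (577, 136): x_3 = 17·577 + 18·4·136 = 19601; y_3 = 17·136 + 4·577 = 4620.
Step 3: Verify x_3² - 18·y_3² = 384199201 - 384199200 = 1 (should be 1). ✓

(x_1, y_1) = (17, 4); (x_3, y_3) = (19601, 4620).


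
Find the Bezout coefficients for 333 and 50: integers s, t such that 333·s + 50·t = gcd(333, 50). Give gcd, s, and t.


Euclidean algorithm on (333, 50) — divide until remainder is 0:
  333 = 6 · 50 + 33
  50 = 1 · 33 + 17
  33 = 1 · 17 + 16
  17 = 1 · 16 + 1
  16 = 16 · 1 + 0
gcd(333, 50) = 1.
Track Bezout coefficients alongside the remainders: start with r₀ = 333 = a·1 + b·0 (s = 1, t = 0) and r₁ = 50 = a·0 + b·1 (s = 0, t = 1); each new remainder r_{k+1} = r_{k-1} − q_k·r_k inherits s_{k+1} = s_{k-1} − q_k·s_k, t_{k+1} = t_{k-1} − q_k·t_k, so r_k = a·s_k + b·t_k at every step:
  q = 6: r = 33, s = 1 − 6·0 = 1, t = 0 − 6·1 = -6  (check: 333·1 + 50·(-6) = 33)
  q = 1: r = 17, s = 0 − 1·1 = -1, t = 1 − 1·(-6) = 7  (check: 333·(-1) + 50·7 = 17)
  q = 1: r = 16, s = 1 − 1·(-1) = 2, t = -6 − 1·7 = -13  (check: 333·2 + 50·(-13) = 16)
  q = 1: r = 1, s = -1 − 1·2 = -3, t = 7 − 1·(-13) = 20  (check: 333·(-3) + 50·20 = 1)
The row with r = 1 (the gcd) gives the Bezout coefficients s = -3, t = 20.
Result: 333 · (-3) + 50 · (20) = 1.

gcd(333, 50) = 1; s = -3, t = 20 (check: 333·(-3) + 50·20 = 1).


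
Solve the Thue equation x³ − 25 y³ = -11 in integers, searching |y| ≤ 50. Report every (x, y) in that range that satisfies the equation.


The equation is x³ - 25y³ = -11. For fixed y, x³ = 25·y³ − 11, so a solution requires the RHS to be a perfect cube.
Strategy: iterate y from -50 to 50, compute RHS = 25·y³ − 11, and check whether it is a (positive or negative) perfect cube.
Check small values of y:
  y = 0: RHS = -11 is not a perfect cube.
  y = 1: RHS = 14 is not a perfect cube.
  y = -1: RHS = -36 is not a perfect cube.
  y = 2: RHS = 189 is not a perfect cube.
  y = -2: RHS = -211 is not a perfect cube.
  y = 3: RHS = 664 is not a perfect cube.
  y = -3: RHS = -686 is not a perfect cube.
Continuing the search up to |y| = 50 finds no solutions either.
No (x, y) in the scanned range satisfies the equation.

No integer solutions with |y| ≤ 50.


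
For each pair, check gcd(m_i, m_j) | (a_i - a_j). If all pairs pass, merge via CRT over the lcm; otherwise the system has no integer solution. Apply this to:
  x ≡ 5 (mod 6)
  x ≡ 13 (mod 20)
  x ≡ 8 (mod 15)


Moduli 6, 20, 15 are not pairwise coprime, so CRT works modulo lcm(m_i) when all pairwise compatibility conditions hold.
Pairwise compatibility: gcd(m_i, m_j) must divide a_i - a_j for every pair.
Merge one congruence at a time:
  Start: x ≡ 5 (mod 6).
  Combine with x ≡ 13 (mod 20): gcd(6, 20) = 2; 13 - 5 = 8, which IS divisible by 2, so compatible.
    Write x = 5 + 6·t and substitute into x ≡ 13 (mod 20): 6·t ≡ 13 − 5 = 8 (mod 20).
    Divide the congruence (and modulus) by g = 2: 3·t ≡ 4 (mod 10).
    The inverse of 3 mod 10 is 7 (since 3·7 = 21 = 2·10 + 1), so t ≡ 7·4 = 28 ≡ 8 (mod 10).
    Then x = 5 + 6·8 = 53, valid modulo lcm(6, 20) = 60: x ≡ 53 (mod 60).
  Combine with x ≡ 8 (mod 15): gcd(60, 15) = 15; 8 - 53 = -45, which IS divisible by 15, so compatible.
    Write x = 53 + 60·t and substitute into x ≡ 8 (mod 15): 60·t ≡ 8 − 53 = -45 (mod 15).
    Divide the congruence (and modulus) by g = 15: 4·t ≡ -3 (mod 1).
    Modulo 1 every t works; take t = 0.
    Then x = 53 + 60·0 = 53, valid modulo lcm(60, 15) = 60: x ≡ 53 (mod 60).
Verify: 53 mod 6 = 5, 53 mod 20 = 13, 53 mod 15 = 8.

x ≡ 53 (mod 60).


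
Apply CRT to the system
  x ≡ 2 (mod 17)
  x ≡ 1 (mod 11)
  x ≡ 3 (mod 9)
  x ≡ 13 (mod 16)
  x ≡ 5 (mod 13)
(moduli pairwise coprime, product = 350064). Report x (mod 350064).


Product of moduli M = 17 · 11 · 9 · 16 · 13 = 350064.
Merge one congruence at a time:
  Start: x ≡ 2 (mod 17).
  Combine with x ≡ 1 (mod 11); new modulus lcm = 187.
    Write x = 2 + 17·t and substitute into x ≡ 1 (mod 11): 17·t ≡ 1 − 2 = -1 (mod 11).
    Reduce coefficients mod 11: 6·t ≡ 10 (mod 11).
    The inverse of 6 mod 11 is 2 (since 6·2 = 12 = 1·11 + 1), so t ≡ 2·10 = 20 ≡ 9 (mod 11).
    Then x = 2 + 17·9 = 155, valid modulo lcm(17, 11) = 187: x ≡ 155 (mod 187).
  Combine with x ≡ 3 (mod 9); new modulus lcm = 1683.
    Write x = 155 + 187·t and substitute into x ≡ 3 (mod 9): 187·t ≡ 3 − 155 = -152 (mod 9).
    Reduce coefficients mod 9: 7·t ≡ 1 (mod 9).
    The inverse of 7 mod 9 is 4 (since 7·4 = 28 = 3·9 + 1), so t ≡ 4·1 = 4 ≡ 4 (mod 9).
    Then x = 155 + 187·4 = 903, valid modulo lcm(187, 9) = 1683: x ≡ 903 (mod 1683).
  Combine with x ≡ 13 (mod 16); new modulus lcm = 26928.
    Write x = 903 + 1683·t and substitute into x ≡ 13 (mod 16): 1683·t ≡ 13 − 903 = -890 (mod 16).
    Reduce coefficients mod 16: 3·t ≡ 6 (mod 16).
    The inverse of 3 mod 16 is 11 (since 3·11 = 33 = 2·16 + 1), so t ≡ 11·6 = 66 ≡ 2 (mod 16).
    Then x = 903 + 1683·2 = 4269, valid modulo lcm(1683, 16) = 26928: x ≡ 4269 (mod 26928).
  Combine with x ≡ 5 (mod 13); new modulus lcm = 350064.
    Write x = 4269 + 26928·t and substitute into x ≡ 5 (mod 13): 26928·t ≡ 5 − 4269 = -4264 (mod 13).
    Reduce coefficients mod 13: 5·t ≡ 0 (mod 13).
    The inverse of 5 mod 13 is 8 (since 5·8 = 40 = 3·13 + 1), so t ≡ 8·0 = 0 ≡ 0 (mod 13).
    Then x = 4269 + 26928·0 = 4269, valid modulo lcm(26928, 13) = 350064: x ≡ 4269 (mod 350064).
Verify against each original: 4269 mod 17 = 2, 4269 mod 11 = 1, 4269 mod 9 = 3, 4269 mod 16 = 13, 4269 mod 13 = 5.

x ≡ 4269 (mod 350064).


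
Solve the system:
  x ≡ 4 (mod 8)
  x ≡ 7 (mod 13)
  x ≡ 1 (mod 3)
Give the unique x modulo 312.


Moduli 8, 13, 3 are pairwise coprime; by CRT there is a unique solution modulo M = 8 · 13 · 3 = 312.
Solve pairwise, accumulating the modulus:
  Start with x ≡ 4 (mod 8).
  Combine with x ≡ 7 (mod 13): since gcd(8, 13) = 1, we get a unique residue mod 104.
    Write x = 4 + 8·t and substitute into x ≡ 7 (mod 13): 8·t ≡ 7 − 4 = 3 (mod 13).
    The inverse of 8 mod 13 is 5 (since 8·5 = 40 = 3·13 + 1), so t ≡ 5·3 = 15 ≡ 2 (mod 13).
    Then x = 4 + 8·2 = 20, valid modulo lcm(8, 13) = 104: x ≡ 20 (mod 104).
  Combine with x ≡ 1 (mod 3): since gcd(104, 3) = 1, we get a unique residue mod 312.
    Write x = 20 + 104·t and substitute into x ≡ 1 (mod 3): 104·t ≡ 1 − 20 = -19 (mod 3).
    Reduce coefficients mod 3: 2·t ≡ 2 (mod 3).
    The inverse of 2 mod 3 is 2 (since 2·2 = 4 = 1·3 + 1), so t ≡ 2·2 = 4 ≡ 1 (mod 3).
    Then x = 20 + 104·1 = 124, valid modulo lcm(104, 3) = 312: x ≡ 124 (mod 312).
Verify: 124 mod 8 = 4 ✓, 124 mod 13 = 7 ✓, 124 mod 3 = 1 ✓.

x ≡ 124 (mod 312).


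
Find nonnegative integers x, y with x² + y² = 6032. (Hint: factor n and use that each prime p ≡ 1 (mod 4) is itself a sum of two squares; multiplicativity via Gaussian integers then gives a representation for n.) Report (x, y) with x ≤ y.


Step 1: Factor n = 6032 = 2^4 · 13 · 29.
Step 2: Check the mod-4 condition on each prime factor: 2 = 2 (special); 13 ≡ 1 (mod 4), exponent 1; 29 ≡ 1 (mod 4), exponent 1.
All primes ≡ 3 (mod 4) appear to even exponent (or don't appear), so by the two-squares theorem n IS expressible as a sum of two squares.
Step 3: Build a representation. Group n = k² · m with k = 4 and m = 13 · 29 = 377 (a product of primes ≡ 1 (mod 4)); a representation of m scales to one of n via (k·x)² + (k·y)² = k²(x² + y²). Each prime p ≡ 1 (mod 4) is itself a sum of two squares; find a² by testing p − a² for a perfect square:
  13: 13 − 1² = 12, 13 − 2² = 9 = 3² ⇒ 13 = 2² + 3².
  29: 29 − 1² = 28, 29 − 2² = 25 = 5² ⇒ 29 = 2² + 5².
  Combine using the Brahmagupta–Fibonacci identity (a² + b²)(c² + d²) = (ac − bd)² + (ad + bc)² = (ac + bd)² + (ad − bc)²:
  13 · 29 = 377: from (2² + 3²)(2² + 5²), take (2·2 − 3·5, 2·5 + 3·2) = (4 − 15, 10 + 6) = (-11, 16); dropping signs (only squares matter) gives (11, 16); check 11² + 16² = 121 + 256 = 377 ✓.
  Scale by k = 4: (4·11, 4·16) = (44, 64).
Step 4: Order so x ≤ y and verify: 44² + 64² = 1936 + 4096 = 6032 = n. ✓

n = 6032 = 44² + 64² (one valid representation with x ≤ y).


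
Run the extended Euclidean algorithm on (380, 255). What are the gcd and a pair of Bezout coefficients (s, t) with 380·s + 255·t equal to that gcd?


Euclidean algorithm on (380, 255) — divide until remainder is 0:
  380 = 1 · 255 + 125
  255 = 2 · 125 + 5
  125 = 25 · 5 + 0
gcd(380, 255) = 5.
Track Bezout coefficients alongside the remainders: start with r₀ = 380 = a·1 + b·0 (s = 1, t = 0) and r₁ = 255 = a·0 + b·1 (s = 0, t = 1); each new remainder r_{k+1} = r_{k-1} − q_k·r_k inherits s_{k+1} = s_{k-1} − q_k·s_k, t_{k+1} = t_{k-1} − q_k·t_k, so r_k = a·s_k + b·t_k at every step:
  q = 1: r = 125, s = 1 − 1·0 = 1, t = 0 − 1·1 = -1  (check: 380·1 + 255·(-1) = 125)
  q = 2: r = 5, s = 0 − 2·1 = -2, t = 1 − 2·(-1) = 3  (check: 380·(-2) + 255·3 = 5)
The row with r = 5 (the gcd) gives the Bezout coefficients s = -2, t = 3.
Result: 380 · (-2) + 255 · (3) = 5.

gcd(380, 255) = 5; s = -2, t = 3 (check: 380·(-2) + 255·3 = 5).


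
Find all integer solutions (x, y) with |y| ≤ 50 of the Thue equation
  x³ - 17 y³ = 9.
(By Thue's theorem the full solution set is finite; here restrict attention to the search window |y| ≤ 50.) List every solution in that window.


The equation is x³ - 17y³ = 9. For fixed y, x³ = 17·y³ + 9, so a solution requires the RHS to be a perfect cube.
Strategy: iterate y from -50 to 50, compute RHS = 17·y³ + 9, and check whether it is a (positive or negative) perfect cube.
Check small values of y:
  y = 0: RHS = 9 is not a perfect cube.
  y = 1: RHS = 26 is not a perfect cube.
  y = -1: RHS = -8 = (-2)³ ⇒ x = -2 works.
  y = 2: RHS = 145 is not a perfect cube.
  y = -2: RHS = -127 is not a perfect cube.
  y = 3: RHS = 468 is not a perfect cube.
  y = -3: RHS = -450 is not a perfect cube.
Continuing the search up to |y| = 50 finds no further solutions beyond those listed.
Collected solutions: (-2, -1).

Solutions (with |y| ≤ 50): (-2, -1).


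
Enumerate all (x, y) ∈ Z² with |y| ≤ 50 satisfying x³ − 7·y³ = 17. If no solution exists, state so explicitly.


The equation is x³ - 7y³ = 17. For fixed y, x³ = 7·y³ + 17, so a solution requires the RHS to be a perfect cube.
Strategy: iterate y from -50 to 50, compute RHS = 7·y³ + 17, and check whether it is a (positive or negative) perfect cube.
Check small values of y:
  y = 0: RHS = 17 is not a perfect cube.
  y = 1: RHS = 24 is not a perfect cube.
  y = -1: RHS = 10 is not a perfect cube.
  y = 2: RHS = 73 is not a perfect cube.
  y = -2: RHS = -39 is not a perfect cube.
  y = 3: RHS = 206 is not a perfect cube.
  y = -3: RHS = -172 is not a perfect cube.
Continuing the search up to |y| = 50 finds no solutions either.
No (x, y) in the scanned range satisfies the equation.

No integer solutions with |y| ≤ 50.


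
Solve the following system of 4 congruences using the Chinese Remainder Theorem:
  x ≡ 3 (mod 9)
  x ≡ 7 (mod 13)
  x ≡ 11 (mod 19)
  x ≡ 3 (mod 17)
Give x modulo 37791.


Product of moduli M = 9 · 13 · 19 · 17 = 37791.
Merge one congruence at a time:
  Start: x ≡ 3 (mod 9).
  Combine with x ≡ 7 (mod 13); new modulus lcm = 117.
    Write x = 3 + 9·t and substitute into x ≡ 7 (mod 13): 9·t ≡ 7 − 3 = 4 (mod 13).
    The inverse of 9 mod 13 is 3 (since 9·3 = 27 = 2·13 + 1), so t ≡ 3·4 = 12 ≡ 12 (mod 13).
    Then x = 3 + 9·12 = 111, valid modulo lcm(9, 13) = 117: x ≡ 111 (mod 117).
  Combine with x ≡ 11 (mod 19); new modulus lcm = 2223.
    Write x = 111 + 117·t and substitute into x ≡ 11 (mod 19): 117·t ≡ 11 − 111 = -100 (mod 19).
    Reduce coefficients mod 19: 3·t ≡ 14 (mod 19).
    The inverse of 3 mod 19 is 13 (since 3·13 = 39 = 2·19 + 1), so t ≡ 13·14 = 182 ≡ 11 (mod 19).
    Then x = 111 + 117·11 = 1398, valid modulo lcm(117, 19) = 2223: x ≡ 1398 (mod 2223).
  Combine with x ≡ 3 (mod 17); new modulus lcm = 37791.
    Write x = 1398 + 2223·t and substitute into x ≡ 3 (mod 17): 2223·t ≡ 3 − 1398 = -1395 (mod 17).
    Reduce coefficients mod 17: 13·t ≡ 16 (mod 17).
    The inverse of 13 mod 17 is 4 (since 13·4 = 52 = 3·17 + 1), so t ≡ 4·16 = 64 ≡ 13 (mod 17).
    Then x = 1398 + 2223·13 = 30297, valid modulo lcm(2223, 17) = 37791: x ≡ 30297 (mod 37791).
Verify against each original: 30297 mod 9 = 3, 30297 mod 13 = 7, 30297 mod 19 = 11, 30297 mod 17 = 3.

x ≡ 30297 (mod 37791).


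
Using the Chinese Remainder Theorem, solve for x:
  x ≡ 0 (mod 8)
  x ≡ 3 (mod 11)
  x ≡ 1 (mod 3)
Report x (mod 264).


Moduli 8, 11, 3 are pairwise coprime; by CRT there is a unique solution modulo M = 8 · 11 · 3 = 264.
Solve pairwise, accumulating the modulus:
  Start with x ≡ 0 (mod 8).
  Combine with x ≡ 3 (mod 11): since gcd(8, 11) = 1, we get a unique residue mod 88.
    Write x = 0 + 8·t and substitute into x ≡ 3 (mod 11): 8·t ≡ 3 − 0 = 3 (mod 11).
    The inverse of 8 mod 11 is 7 (since 8·7 = 56 = 5·11 + 1), so t ≡ 7·3 = 21 ≡ 10 (mod 11).
    Then x = 0 + 8·10 = 80, valid modulo lcm(8, 11) = 88: x ≡ 80 (mod 88).
  Combine with x ≡ 1 (mod 3): since gcd(88, 3) = 1, we get a unique residue mod 264.
    Write x = 80 + 88·t and substitute into x ≡ 1 (mod 3): 88·t ≡ 1 − 80 = -79 (mod 3).
    Reduce coefficients mod 3: 1·t ≡ 2 (mod 3).
    So t ≡ 2 (mod 3).
    Then x = 80 + 88·2 = 256, valid modulo lcm(88, 3) = 264: x ≡ 256 (mod 264).
Verify: 256 mod 8 = 0 ✓, 256 mod 11 = 3 ✓, 256 mod 3 = 1 ✓.

x ≡ 256 (mod 264).


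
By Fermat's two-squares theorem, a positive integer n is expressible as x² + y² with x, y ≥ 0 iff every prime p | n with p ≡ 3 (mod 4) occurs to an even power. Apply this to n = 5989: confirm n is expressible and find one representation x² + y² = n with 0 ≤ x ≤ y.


Step 1: Factor n = 5989 = 53 · 113.
Step 2: Check the mod-4 condition on each prime factor: 53 ≡ 1 (mod 4), exponent 1; 113 ≡ 1 (mod 4), exponent 1.
All primes ≡ 3 (mod 4) appear to even exponent (or don't appear), so by the two-squares theorem n IS expressible as a sum of two squares.
Step 3: Build a representation. Here n = 53 · 113 is a product of primes ≡ 1 (mod 4). Each prime p ≡ 1 (mod 4) is itself a sum of two squares; find a² by testing p − a² for a perfect square:
  53: 53 − 1² = 52, 53 − 2² = 49 = 7² ⇒ 53 = 2² + 7².
  113: 113 − 1² = 112, 113 − 2² = 109, 113 − 3² = 104, 113 − 4² = 97, 113 − 5² = 88, 113 − 6² = 77, 113 − 7² = 64 = 8² ⇒ 113 = 7² + 8².
  Combine using the Brahmagupta–Fibonacci identity (a² + b²)(c² + d²) = (ac − bd)² + (ad + bc)² = (ac + bd)² + (ad − bc)²:
  53 · 113 = 5989: from (2² + 7²)(7² + 8²), take (2·7 − 7·8, 2·8 + 7·7) = (14 − 56, 16 + 49) = (-42, 65); dropping signs (only squares matter) gives (42, 65); check 42² + 65² = 1764 + 4225 = 5989 ✓.
Step 4: Order so x ≤ y and verify: 42² + 65² = 1764 + 4225 = 5989 = n. ✓

n = 5989 = 42² + 65² (one valid representation with x ≤ y).


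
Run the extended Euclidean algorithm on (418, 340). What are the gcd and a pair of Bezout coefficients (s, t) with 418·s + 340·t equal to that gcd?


Euclidean algorithm on (418, 340) — divide until remainder is 0:
  418 = 1 · 340 + 78
  340 = 4 · 78 + 28
  78 = 2 · 28 + 22
  28 = 1 · 22 + 6
  22 = 3 · 6 + 4
  6 = 1 · 4 + 2
  4 = 2 · 2 + 0
gcd(418, 340) = 2.
Track Bezout coefficients alongside the remainders: start with r₀ = 418 = a·1 + b·0 (s = 1, t = 0) and r₁ = 340 = a·0 + b·1 (s = 0, t = 1); each new remainder r_{k+1} = r_{k-1} − q_k·r_k inherits s_{k+1} = s_{k-1} − q_k·s_k, t_{k+1} = t_{k-1} − q_k·t_k, so r_k = a·s_k + b·t_k at every step:
  q = 1: r = 78, s = 1 − 1·0 = 1, t = 0 − 1·1 = -1  (check: 418·1 + 340·(-1) = 78)
  q = 4: r = 28, s = 0 − 4·1 = -4, t = 1 − 4·(-1) = 5  (check: 418·(-4) + 340·5 = 28)
  q = 2: r = 22, s = 1 − 2·(-4) = 9, t = -1 − 2·5 = -11  (check: 418·9 + 340·(-11) = 22)
  q = 1: r = 6, s = -4 − 1·9 = -13, t = 5 − 1·(-11) = 16  (check: 418·(-13) + 340·16 = 6)
  q = 3: r = 4, s = 9 − 3·(-13) = 48, t = -11 − 3·16 = -59  (check: 418·48 + 340·(-59) = 4)
  q = 1: r = 2, s = -13 − 1·48 = -61, t = 16 − 1·(-59) = 75  (check: 418·(-61) + 340·75 = 2)
The row with r = 2 (the gcd) gives the Bezout coefficients s = -61, t = 75.
Result: 418 · (-61) + 340 · (75) = 2.

gcd(418, 340) = 2; s = -61, t = 75 (check: 418·(-61) + 340·75 = 2).


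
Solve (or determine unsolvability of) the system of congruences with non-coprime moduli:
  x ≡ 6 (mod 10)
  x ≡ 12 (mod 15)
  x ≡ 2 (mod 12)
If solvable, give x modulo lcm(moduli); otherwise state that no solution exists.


Moduli 10, 15, 12 are not pairwise coprime, so CRT works modulo lcm(m_i) when all pairwise compatibility conditions hold.
Pairwise compatibility: gcd(m_i, m_j) must divide a_i - a_j for every pair.
Merge one congruence at a time:
  Start: x ≡ 6 (mod 10).
  Combine with x ≡ 12 (mod 15): gcd(10, 15) = 5, and 12 - 6 = 6 is NOT divisible by 5.
    ⇒ system is inconsistent (no integer solution).

No solution (the system is inconsistent).


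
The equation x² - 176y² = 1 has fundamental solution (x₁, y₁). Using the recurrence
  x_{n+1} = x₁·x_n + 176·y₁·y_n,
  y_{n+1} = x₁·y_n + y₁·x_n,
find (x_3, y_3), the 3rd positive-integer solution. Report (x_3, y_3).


Step 1: Find the fundamental solution (x₁, y₁) of x² - 176y² = 1.
  Expand √176 as a continued fraction. a₀ = ⌊√176⌋ = 13; iterate m_{k+1} = d_k·a_k − m_k, d_{k+1} = (176 − m_{k+1}²)/d_k, a_{k+1} = ⌊(a₀ + m_{k+1})/d_{k+1}⌋ (starting m₀ = 0, d₀ = 1), with convergents p_k = a_k·p_{k-1} + p_{k-2}, q_k = a_k·q_{k-1} + q_{k-2} (p₋₁ = 1, q₋₁ = 0):
  k = 0: a₀ = 13; p₀/q₀ = 13/1; p₀² − 176·q₀² = 169 − 176 = -7.
  k = 1: m = 13, d = 7, a = ⌊(13 + 13)/7⌋ = 3; p/q = (3·13 + 1)/(3·1 + 0) = 40/3; p² − 176·q² = 1600 − 1584 = 16.
  k = 2: m = 8, d = 16, a = ⌊(13 + 8)/16⌋ = 1; p/q = (1·40 + 13)/(1·3 + 1) = 53/4; p² − 176·q² = 2809 − 2816 = -7.
  k = 3: m = 8, d = 7, a = ⌊(13 + 8)/7⌋ = 3; p/q = (3·53 + 40)/(3·4 + 3) = 199/15; p² − 176·q² = 39601 − 39600 = 1.
  The first convergent with p² − 176·q² = 1 gives the fundamental solution (x₁, y₁) = (199, 15).
Step 2: Apply the recurrence (x_{n+1}, y_{n+1}) = (x₁x_n + 176y₁y_n, x₁y_n + y₁x_n) repeatedly.
  From (x_1, y_1) = (199, 15): x_2 = 199·199 + 176·15·15 = 79201; y_2 = 199·15 + 15·199 = 5970.
  From (x_2, y_2) = (79201, 5970): x_3 = 199·79201 + 176·15·5970 = 31521799; y_3 = 199·5970 + 15·79201 = 2376045.
Step 3: Verify x_3² - 176·y_3² = 993623812196401 - 993623812196400 = 1 (should be 1). ✓

(x_1, y_1) = (199, 15); (x_3, y_3) = (31521799, 2376045).
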